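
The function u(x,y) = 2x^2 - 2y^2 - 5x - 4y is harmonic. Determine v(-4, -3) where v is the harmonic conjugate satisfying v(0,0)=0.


Step 1: v_x = -u_y = 4y + 4
Step 2: v_y = u_x = 4x - 5
Step 3: v = 4xy + 4x - 5y + C
Step 4: v(0,0) = 0 => C = 0
Step 5: v(-4, -3) = 47

47


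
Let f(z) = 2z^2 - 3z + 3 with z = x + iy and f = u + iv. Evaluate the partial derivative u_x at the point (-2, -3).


Step 1: f(z) = 2(x+iy)^2 - 3(x+iy) + 3
Step 2: u = 2(x^2 - y^2) - 3x + 3
Step 3: u_x = 4x - 3
Step 4: At (-2, -3): u_x = -8 - 3 = -11

-11


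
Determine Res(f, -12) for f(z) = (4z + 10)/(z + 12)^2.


Step 1: Pole of order 2 at z = -12
Step 2: Res = lim d/dz [(z + 12)^2 * f(z)] as z -> -12
Step 3: (z + 12)^2 * f(z) = 4z + 10
Step 4: d/dz[4z + 10] = 4

4


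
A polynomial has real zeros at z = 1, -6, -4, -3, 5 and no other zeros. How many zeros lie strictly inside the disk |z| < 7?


Step 1: Check each root:
  z = 1: |1| = 1 < 7
  z = -6: |-6| = 6 < 7
  z = -4: |-4| = 4 < 7
  z = -3: |-3| = 3 < 7
  z = 5: |5| = 5 < 7
Step 2: Count = 5

5


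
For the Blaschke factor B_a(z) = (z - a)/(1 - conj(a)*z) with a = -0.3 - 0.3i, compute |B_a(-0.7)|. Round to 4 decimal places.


Step 1: Numerator z0 - a = -0.7 - (-0.3 - 0.3i) = -0.4 + 0.3i
Step 2: Denominator 1 - conj(a)*z0 = 1 - (-0.3 + 0.3i)*(-0.7) = 0.79 + 0.21i
Step 3: |z0 - a|^2 = (-0.4)^2 + 0.3^2 = 0.25; |1 - conj(a)*z0|^2 = 0.79^2 + 0.21^2 = 0.6682
Step 4: |B_a(-0.7)| = sqrt(0.25 / 0.6682) = sqrt(0.374139)
Step 5: = 0.6117

0.6117


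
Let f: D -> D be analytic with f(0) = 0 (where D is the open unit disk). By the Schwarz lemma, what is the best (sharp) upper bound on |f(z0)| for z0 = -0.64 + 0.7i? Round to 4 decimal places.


Step 1: Schwarz lemma: if f: D -> D is analytic with f(0) = 0, then |f(z)| <= |z| for all z in D, and this is sharp (f(z) = z).
Step 2: |z0|^2 = (-0.64)^2 + 0.7^2 = 0.8996
Step 3: |z0| = sqrt(0.8996) = 0.948472
Step 4: Best bound = |z0| = 0.9485

0.9485


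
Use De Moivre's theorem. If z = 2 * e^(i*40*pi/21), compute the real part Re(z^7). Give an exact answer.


Step 1: By De Moivre's theorem, z^7 = 2^7 * e^(i*7*40*pi/21) = 128 * (cos(40*pi/3) + i*sin(40*pi/3))
Step 2: |z|^7 = 2^7 = 128
Step 3: Reduce the angle mod 2*pi: 40*pi/3 - 12*pi = 4*pi/3
Step 4: cos(4*pi/3) = -1/2
Step 5: Re(z^7) = 128 * (-1/2) = -64

-64


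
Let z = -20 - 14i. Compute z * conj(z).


Step 1: conj(z) = -20 + 14i
Step 2: z * conj(z) = (-20)^2 + (-14)^2
Step 3: = 400 + 196 = 596

596


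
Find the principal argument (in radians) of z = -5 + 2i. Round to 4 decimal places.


Step 1: z = -5 + 2i
Step 2: arg(z) = atan2(2, -5)
Step 3: arg(z) = 2.7611

2.7611


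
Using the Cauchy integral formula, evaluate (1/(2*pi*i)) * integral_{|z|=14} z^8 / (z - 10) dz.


Step 1: f(z) = z^8, a = 10 is inside |z| = 14
Step 2: By Cauchy integral formula: (1/(2pi*i)) * integral = f(a)
Step 3: f(10) = 10^8 = 100000000

100000000


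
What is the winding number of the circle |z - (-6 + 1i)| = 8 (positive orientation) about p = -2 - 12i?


Step 1: Center c = (-6, 1), radius = 8
Step 2: |p - c|^2 = 4^2 + (-13)^2 = 185
Step 3: r^2 = 64
Step 4: |p-c| > r so winding number = 0

0


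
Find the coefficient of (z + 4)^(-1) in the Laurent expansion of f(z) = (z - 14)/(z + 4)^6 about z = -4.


Step 1: Write the numerator in powers of (z + 4): z - 14 = (z + 4) + (1*(-4) - 14) = (z + 4) - 18
Step 2: Divide by (z + 4)^6: f(z) = -18(z + 4)^(-6) + (z + 4)^(-5)
Step 3: This finite sum is the Laurent series of f about z = -4.
Step 4: Only the powers -6 and -5 appear, so the coefficient of (z + 4)^(-1) = 0

0


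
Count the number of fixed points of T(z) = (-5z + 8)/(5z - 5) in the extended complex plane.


Step 1: Fixed points satisfy T(z) = z
Step 2: 5z^2 - 8 = 0
Step 3: Discriminant = 0^2 - 4*5*(-8) = 160
Step 4: Number of fixed points = 2

2


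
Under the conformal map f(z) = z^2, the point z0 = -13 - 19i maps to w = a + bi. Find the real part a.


Step 1: z0 = -13 - 19i
Step 2: z0^2 = (-13)^2 - (-19)^2 + 494i
Step 3: real part = 169 - 361 = -192

-192


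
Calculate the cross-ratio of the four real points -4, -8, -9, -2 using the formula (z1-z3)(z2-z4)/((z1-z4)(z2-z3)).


Step 1: (z1-z3)(z2-z4) = 5 * (-6) = -30
Step 2: (z1-z4)(z2-z3) = (-2) * 1 = -2
Step 3: Cross-ratio = 30/2 = 15

15


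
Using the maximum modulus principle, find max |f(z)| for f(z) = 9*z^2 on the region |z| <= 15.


Step 1: On |z| = 15, |f(z)| = 9 * |z|^2 = 9 * 15^2
Step 2: By maximum modulus principle, maximum is on boundary.
Step 3: Maximum = 9 * 225 = 2025

2025


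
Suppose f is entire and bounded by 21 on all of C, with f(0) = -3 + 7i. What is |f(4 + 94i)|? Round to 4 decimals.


Step 1: By Liouville's theorem, a bounded entire function is constant.
Step 2: f(z) = f(0) = -3 + 7i for all z.
Step 3: |f(w)| = |-3 + 7i| = sqrt(9 + 49)
Step 4: = 7.6158

7.6158


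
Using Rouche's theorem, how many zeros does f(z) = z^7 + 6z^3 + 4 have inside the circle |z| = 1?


Step 1: On |z| = 1 the three terms have sizes |z^7| = 1^7 = 1, |6z^3| = 6*1^3 = 6, |4| = 4
Step 2: The dominant term is g(z) = 6z^3; let h(z) = z^7 + 4 so f = g + h
Step 3: On |z| = 1: |g| = 6 and |h| <= 1 + 4 = 5
Step 4: Since 6 > 5, |h| < |g| on |z| = 1, so by Rouche f has the same number of zeros as g inside |z| < 1
Step 5: g(z) = 6z^3 has 3 zeros (at the origin, multiplicity 3) inside |z| < 1. Answer = 3

3


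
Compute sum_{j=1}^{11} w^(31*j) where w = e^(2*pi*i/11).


Step 1: The sum sum_{j=1}^{n} w^(k*j) equals n if n | k, else 0.
Step 2: Here n = 11, k = 31
Step 3: Does n divide k? 11 | 31 -> False
Step 4: Sum = 0

0


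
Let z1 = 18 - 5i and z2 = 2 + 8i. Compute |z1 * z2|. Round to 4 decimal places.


Step 1: |z1| = sqrt(18^2 + (-5)^2) = sqrt(349)
Step 2: |z2| = sqrt(2^2 + 8^2) = sqrt(68)
Step 3: |z1*z2| = |z1|*|z2| = sqrt(349) * sqrt(68) = sqrt(349 * 68) = sqrt(23732)
Step 4: = 154.0519

154.0519


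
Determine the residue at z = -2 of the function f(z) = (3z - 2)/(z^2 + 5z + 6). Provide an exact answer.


Step 1: Q(z) = z^2 + 5z + 6 = (z + 2)(z + 3)
Step 2: Q'(z) = 2z + 5
Step 3: Q'(-2) = 1, P(-2) = -8
Step 4: Res = P(-2)/Q'(-2) = -8/1 = -8

-8


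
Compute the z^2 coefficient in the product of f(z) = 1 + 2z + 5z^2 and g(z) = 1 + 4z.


Step 1: z^2 term in f*g comes from: (1)*(0) + (2z)*(4z) + (5z^2)*(1)
Step 2: = 0 + 8 + 5
Step 3: = 13

13


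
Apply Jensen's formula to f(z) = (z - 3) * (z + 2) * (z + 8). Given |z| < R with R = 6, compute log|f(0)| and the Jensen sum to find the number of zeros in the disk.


Jensen's formula: (1/2pi)*integral log|f(Re^it)|dt = log|f(0)| + sum_{|a_k|<R} log(R/|a_k|)
Step 1: f(0) = (-3) * 2 * 8 = -48
Step 2: log|f(0)| = log|3| + log|-2| + log|-8| = 3.8712
Step 3: Zeros inside |z| < 6: 3, -2
Step 4: Jensen sum = log(6/3) + log(6/2) = 1.7918
Step 5: n(R) = number of terms in the Jensen sum = count of zeros inside |z| < 6 = 2

2


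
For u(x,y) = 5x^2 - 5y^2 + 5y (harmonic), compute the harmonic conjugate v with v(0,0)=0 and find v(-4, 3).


Step 1: v_x = -u_y = 10y - 5
Step 2: v_y = u_x = 10x + 0
Step 3: v = 10xy - 5x + C
Step 4: v(0,0) = 0 => C = 0
Step 5: v(-4, 3) = -100

-100


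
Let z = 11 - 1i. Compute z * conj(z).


Step 1: conj(z) = 11 + 1i
Step 2: z * conj(z) = 11^2 + (-1)^2
Step 3: = 121 + 1 = 122

122


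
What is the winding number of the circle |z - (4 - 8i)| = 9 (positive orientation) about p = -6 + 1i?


Step 1: Center c = (4, -8), radius = 9
Step 2: |p - c|^2 = (-10)^2 + 9^2 = 181
Step 3: r^2 = 81
Step 4: |p-c| > r so winding number = 0

0


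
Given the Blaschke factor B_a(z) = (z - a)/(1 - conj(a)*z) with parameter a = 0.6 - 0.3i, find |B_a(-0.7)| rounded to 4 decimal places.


Step 1: Numerator z0 - a = -0.7 - (0.6 - 0.3i) = -1.3 + 0.3i
Step 2: Denominator 1 - conj(a)*z0 = 1 - (0.6 + 0.3i)*(-0.7) = 1.42 + 0.21i
Step 3: |z0 - a|^2 = (-1.3)^2 + 0.3^2 = 1.78; |1 - conj(a)*z0|^2 = 1.42^2 + 0.21^2 = 2.0605
Step 4: |B_a(-0.7)| = sqrt(1.78 / 2.0605) = sqrt(0.863868)
Step 5: = 0.9294

0.9294


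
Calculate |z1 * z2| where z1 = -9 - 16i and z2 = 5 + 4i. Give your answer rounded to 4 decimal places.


Step 1: |z1| = sqrt((-9)^2 + (-16)^2) = sqrt(337)
Step 2: |z2| = sqrt(5^2 + 4^2) = sqrt(41)
Step 3: |z1*z2| = |z1|*|z2| = sqrt(337) * sqrt(41) = sqrt(337 * 41) = sqrt(13817)
Step 4: = 117.5457

117.5457


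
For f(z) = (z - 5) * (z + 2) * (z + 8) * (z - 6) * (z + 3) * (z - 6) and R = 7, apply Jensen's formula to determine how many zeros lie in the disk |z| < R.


Jensen's formula: (1/2pi)*integral log|f(Re^it)|dt = log|f(0)| + sum_{|a_k|<R} log(R/|a_k|)
Step 1: f(0) = (-5) * 2 * 8 * (-6) * 3 * (-6) = -8640
Step 2: log|f(0)| = log|5| + log|-2| + log|-8| + log|6| + log|-3| + log|6| = 9.0642
Step 3: Zeros inside |z| < 7: 5, -2, 6, -3, 6
Step 4: Jensen sum = log(7/5) + log(7/2) + log(7/6) + log(7/3) + log(7/6) = 2.7448
Step 5: n(R) = number of terms in the Jensen sum = count of zeros inside |z| < 7 = 5

5


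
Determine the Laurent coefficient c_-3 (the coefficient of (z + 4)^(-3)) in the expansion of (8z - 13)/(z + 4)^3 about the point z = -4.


Step 1: Write the numerator in powers of (z + 4): 8z - 13 = 8(z + 4) + (8*(-4) - 13) = 8(z + 4) - 45
Step 2: Divide by (z + 4)^3: f(z) = -45(z + 4)^(-3) + 8(z + 4)^(-2)
Step 3: This finite sum is the Laurent series of f about z = -4.
Step 4: Coefficient of (z + 4)^(-3) = 8*(-4) - 13 = -45

-45


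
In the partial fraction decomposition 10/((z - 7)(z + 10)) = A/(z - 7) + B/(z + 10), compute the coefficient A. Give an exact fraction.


Step 1: Multiply both sides by (z - 7) and set z = 7
Step 2: A = 10 / (7 + 10)
Step 3: A = 10 / 17
Step 4: A = 10/17

10/17


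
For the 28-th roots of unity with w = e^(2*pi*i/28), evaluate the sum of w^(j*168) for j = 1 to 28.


Step 1: The sum sum_{j=1}^{n} w^(k*j) equals n if n | k, else 0.
Step 2: Here n = 28, k = 168
Step 3: Does n divide k? 28 | 168 -> True
Step 4: Sum = 28

28


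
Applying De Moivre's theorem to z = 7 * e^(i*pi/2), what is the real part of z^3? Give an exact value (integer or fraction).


Step 1: By De Moivre's theorem, z^3 = 7^3 * e^(i*3*pi/2) = 343 * (cos(3*pi/2) + i*sin(3*pi/2))
Step 2: |z|^3 = 7^3 = 343
Step 3: The angle 3*pi/2 already lies in [0, 2*pi)
Step 4: cos(3*pi/2) = 0
Step 5: Re(z^3) = 343 * 0 = 0

0


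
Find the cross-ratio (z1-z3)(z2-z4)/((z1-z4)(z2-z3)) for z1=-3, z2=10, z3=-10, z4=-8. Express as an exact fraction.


Step 1: (z1-z3)(z2-z4) = 7 * 18 = 126
Step 2: (z1-z4)(z2-z3) = 5 * 20 = 100
Step 3: Cross-ratio = 126/100 = 63/50

63/50


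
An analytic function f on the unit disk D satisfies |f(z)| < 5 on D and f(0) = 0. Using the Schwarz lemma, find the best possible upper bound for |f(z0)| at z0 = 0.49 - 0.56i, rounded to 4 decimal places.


Step 1: g = f/5 maps D -> D with g(0) = 0, so by the Schwarz lemma |g(z)| <= |z|, i.e. |f(z)| <= 5|z|; this is sharp (f(z) = 5z).
Step 2: |z0|^2 = 0.49^2 + (-0.56)^2 = 0.5537
Step 3: |z0| = sqrt(0.5537) = 0.74411
Step 4: Best bound = 5 * |z0| = 5 * 0.74411 = 3.7206

3.7206


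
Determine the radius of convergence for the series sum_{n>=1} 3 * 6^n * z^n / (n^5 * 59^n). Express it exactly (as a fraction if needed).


Step 1: General term a_n = 3 * 6^n / (n^5 * 59^n)
Step 2: By the root test, |a_n|^(1/n) = 3^(1/n) * 6 / (n^(5/n) * 59) -> 6/59 as n -> infinity (since 3^(1/n) -> 1 and n^(5/n) -> 1)
Step 3: R = 1/lim|a_n|^(1/n) = 59/6

59/6


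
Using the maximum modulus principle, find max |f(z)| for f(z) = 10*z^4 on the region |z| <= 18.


Step 1: On |z| = 18, |f(z)| = 10 * |z|^4 = 10 * 18^4
Step 2: By maximum modulus principle, maximum is on boundary.
Step 3: Maximum = 10 * 104976 = 1049760

1049760


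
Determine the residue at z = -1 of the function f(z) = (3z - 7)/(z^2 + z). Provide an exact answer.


Step 1: Q(z) = z^2 + z = (z + 1)(z)
Step 2: Q'(z) = 2z + 1
Step 3: Q'(-1) = -1, P(-1) = -10
Step 4: Res = P(-1)/Q'(-1) = -10/(-1) = 10

10


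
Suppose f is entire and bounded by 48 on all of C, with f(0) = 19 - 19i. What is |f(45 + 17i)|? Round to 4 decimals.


Step 1: By Liouville's theorem, a bounded entire function is constant.
Step 2: f(z) = f(0) = 19 - 19i for all z.
Step 3: |f(w)| = |19 - 19i| = sqrt(361 + 361)
Step 4: = 26.8701

26.8701


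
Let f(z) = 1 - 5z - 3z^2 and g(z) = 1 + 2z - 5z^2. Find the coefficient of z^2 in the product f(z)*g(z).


Step 1: z^2 term in f*g comes from: (1)*(-5z^2) + (-5z)*(2z) + (-3z^2)*(1)
Step 2: = -5 - 10 - 3
Step 3: = -18

-18


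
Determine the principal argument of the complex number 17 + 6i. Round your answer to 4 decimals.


Step 1: z = 17 + 6i
Step 2: arg(z) = atan2(6, 17)
Step 3: arg(z) = 0.3393

0.3393


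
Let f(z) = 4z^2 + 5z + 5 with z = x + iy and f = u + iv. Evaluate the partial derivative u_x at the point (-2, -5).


Step 1: f(z) = 4(x+iy)^2 + 5(x+iy) + 5
Step 2: u = 4(x^2 - y^2) + 5x + 5
Step 3: u_x = 8x + 5
Step 4: At (-2, -5): u_x = -16 + 5 = -11

-11


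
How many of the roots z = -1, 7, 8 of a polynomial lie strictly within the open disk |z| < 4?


Step 1: Check each root:
  z = -1: |-1| = 1 < 4
  z = 7: |7| = 7 >= 4
  z = 8: |8| = 8 >= 4
Step 2: Count = 1

1


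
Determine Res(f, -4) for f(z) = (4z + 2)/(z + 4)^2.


Step 1: Pole of order 2 at z = -4
Step 2: Res = lim d/dz [(z + 4)^2 * f(z)] as z -> -4
Step 3: (z + 4)^2 * f(z) = 4z + 2
Step 4: d/dz[4z + 2] = 4

4


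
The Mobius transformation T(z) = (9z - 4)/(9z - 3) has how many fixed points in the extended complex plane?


Step 1: Fixed points satisfy T(z) = z
Step 2: 9z^2 - 12z + 4 = 0
Step 3: Discriminant = (-12)^2 - 4*9*4 = 0
Step 4: Number of fixed points = 1

1


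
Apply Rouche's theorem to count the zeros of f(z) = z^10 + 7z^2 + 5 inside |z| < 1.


Step 1: On |z| = 1 the three terms have sizes |z^10| = 1^10 = 1, |7z^2| = 7*1^2 = 7, |5| = 5
Step 2: The dominant term is g(z) = 7z^2; let h(z) = z^10 + 5 so f = g + h
Step 3: On |z| = 1: |g| = 7 and |h| <= 1 + 5 = 6
Step 4: Since 7 > 6, |h| < |g| on |z| = 1, so by Rouche f has the same number of zeros as g inside |z| < 1
Step 5: g(z) = 7z^2 has 2 zeros (at the origin, multiplicity 2) inside |z| < 1. Answer = 2

2


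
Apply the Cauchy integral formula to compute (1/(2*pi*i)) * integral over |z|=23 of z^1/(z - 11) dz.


Step 1: f(z) = z^1, a = 11 is inside |z| = 23
Step 2: By Cauchy integral formula: (1/(2pi*i)) * integral = f(a)
Step 3: f(11) = 11^1 = 11

11


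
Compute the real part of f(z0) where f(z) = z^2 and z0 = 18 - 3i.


Step 1: z0 = 18 - 3i
Step 2: z0^2 = 18^2 - (-3)^2 - 108i
Step 3: real part = 324 - 9 = 315

315


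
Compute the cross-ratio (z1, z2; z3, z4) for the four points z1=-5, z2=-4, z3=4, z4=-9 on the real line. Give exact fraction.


Step 1: (z1-z3)(z2-z4) = (-9) * 5 = -45
Step 2: (z1-z4)(z2-z3) = 4 * (-8) = -32
Step 3: Cross-ratio = 45/32 = 45/32

45/32


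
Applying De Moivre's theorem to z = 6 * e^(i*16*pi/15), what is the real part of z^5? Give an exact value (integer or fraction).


Step 1: By De Moivre's theorem, z^5 = 6^5 * e^(i*5*16*pi/15) = 7776 * (cos(16*pi/3) + i*sin(16*pi/3))
Step 2: |z|^5 = 6^5 = 7776
Step 3: Reduce the angle mod 2*pi: 16*pi/3 - 4*pi = 4*pi/3
Step 4: cos(4*pi/3) = -1/2
Step 5: Re(z^5) = 7776 * (-1/2) = -3888

-3888


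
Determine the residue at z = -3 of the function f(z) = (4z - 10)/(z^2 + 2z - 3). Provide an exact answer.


Step 1: Q(z) = z^2 + 2z - 3 = (z + 3)(z - 1)
Step 2: Q'(z) = 2z + 2
Step 3: Q'(-3) = -4, P(-3) = -22
Step 4: Res = P(-3)/Q'(-3) = -22/(-4) = 11/2

11/2


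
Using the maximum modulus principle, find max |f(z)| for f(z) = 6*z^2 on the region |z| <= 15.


Step 1: On |z| = 15, |f(z)| = 6 * |z|^2 = 6 * 15^2
Step 2: By maximum modulus principle, maximum is on boundary.
Step 3: Maximum = 6 * 225 = 1350

1350


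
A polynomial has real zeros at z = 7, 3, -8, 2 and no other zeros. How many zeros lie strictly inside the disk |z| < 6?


Step 1: Check each root:
  z = 7: |7| = 7 >= 6
  z = 3: |3| = 3 < 6
  z = -8: |-8| = 8 >= 6
  z = 2: |2| = 2 < 6
Step 2: Count = 2

2


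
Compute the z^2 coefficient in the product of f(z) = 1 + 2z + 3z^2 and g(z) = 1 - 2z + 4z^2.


Step 1: z^2 term in f*g comes from: (1)*(4z^2) + (2z)*(-2z) + (3z^2)*(1)
Step 2: = 4 - 4 + 3
Step 3: = 3

3


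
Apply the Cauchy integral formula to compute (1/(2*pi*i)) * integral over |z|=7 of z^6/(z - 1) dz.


Step 1: f(z) = z^6, a = 1 is inside |z| = 7
Step 2: By Cauchy integral formula: (1/(2pi*i)) * integral = f(a)
Step 3: f(1) = 1^6 = 1

1


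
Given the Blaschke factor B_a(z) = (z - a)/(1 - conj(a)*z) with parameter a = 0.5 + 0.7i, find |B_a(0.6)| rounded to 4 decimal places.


Step 1: Numerator z0 - a = 0.6 - (0.5 + 0.7i) = 0.1 - 0.7i
Step 2: Denominator 1 - conj(a)*z0 = 1 - (0.5 - 0.7i)*0.6 = 0.7 + 0.42i
Step 3: |z0 - a|^2 = 0.1^2 + (-0.7)^2 = 0.5; |1 - conj(a)*z0|^2 = 0.7^2 + 0.42^2 = 0.6664
Step 4: |B_a(0.6)| = sqrt(0.5 / 0.6664) = sqrt(0.7503)
Step 5: = 0.8662

0.8662


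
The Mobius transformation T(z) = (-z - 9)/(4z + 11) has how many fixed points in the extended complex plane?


Step 1: Fixed points satisfy T(z) = z
Step 2: 4z^2 + 12z + 9 = 0
Step 3: Discriminant = 12^2 - 4*4*9 = 0
Step 4: Number of fixed points = 1

1


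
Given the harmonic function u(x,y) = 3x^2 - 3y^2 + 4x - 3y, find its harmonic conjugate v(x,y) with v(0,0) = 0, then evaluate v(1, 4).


Step 1: v_x = -u_y = 6y + 3
Step 2: v_y = u_x = 6x + 4
Step 3: v = 6xy + 3x + 4y + C
Step 4: v(0,0) = 0 => C = 0
Step 5: v(1, 4) = 43

43


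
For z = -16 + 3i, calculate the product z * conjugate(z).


Step 1: conj(z) = -16 - 3i
Step 2: z * conj(z) = (-16)^2 + 3^2
Step 3: = 256 + 9 = 265

265


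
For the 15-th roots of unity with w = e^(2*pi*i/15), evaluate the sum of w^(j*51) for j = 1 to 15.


Step 1: The sum sum_{j=1}^{n} w^(k*j) equals n if n | k, else 0.
Step 2: Here n = 15, k = 51
Step 3: Does n divide k? 15 | 51 -> False
Step 4: Sum = 0

0


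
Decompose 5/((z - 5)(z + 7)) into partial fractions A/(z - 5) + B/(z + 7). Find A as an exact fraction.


Step 1: Multiply both sides by (z - 5) and set z = 5
Step 2: A = 5 / (5 + 7)
Step 3: A = 5 / 12
Step 4: A = 5/12

5/12


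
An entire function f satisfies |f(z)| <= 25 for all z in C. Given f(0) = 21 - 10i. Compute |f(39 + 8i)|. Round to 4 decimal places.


Step 1: By Liouville's theorem, a bounded entire function is constant.
Step 2: f(z) = f(0) = 21 - 10i for all z.
Step 3: |f(w)| = |21 - 10i| = sqrt(441 + 100)
Step 4: = 23.2594

23.2594


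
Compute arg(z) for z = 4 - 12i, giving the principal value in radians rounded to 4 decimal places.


Step 1: z = 4 - 12i
Step 2: arg(z) = atan2(-12, 4)
Step 3: arg(z) = -1.249

-1.249


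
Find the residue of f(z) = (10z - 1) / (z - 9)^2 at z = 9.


Step 1: Pole of order 2 at z = 9
Step 2: Res = lim d/dz [(z - 9)^2 * f(z)] as z -> 9
Step 3: (z - 9)^2 * f(z) = 10z - 1
Step 4: d/dz[10z - 1] = 10

10


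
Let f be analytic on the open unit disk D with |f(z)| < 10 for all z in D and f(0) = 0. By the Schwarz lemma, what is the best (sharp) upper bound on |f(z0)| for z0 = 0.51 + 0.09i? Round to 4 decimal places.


Step 1: g = f/10 maps D -> D with g(0) = 0, so by the Schwarz lemma |g(z)| <= |z|, i.e. |f(z)| <= 10|z|; this is sharp (f(z) = 10z).
Step 2: |z0|^2 = 0.51^2 + 0.09^2 = 0.2682
Step 3: |z0| = sqrt(0.2682) = 0.51788
Step 4: Best bound = 10 * |z0| = 10 * 0.51788 = 5.1788

5.1788


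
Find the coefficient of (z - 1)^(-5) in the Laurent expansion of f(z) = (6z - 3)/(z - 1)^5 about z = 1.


Step 1: Write the numerator in powers of (z - 1): 6z - 3 = 6(z - 1) + (6*1 - 3) = 6(z - 1) + 3
Step 2: Divide by (z - 1)^5: f(z) = 3(z - 1)^(-5) + 6(z - 1)^(-4)
Step 3: This finite sum is the Laurent series of f about z = 1.
Step 4: Coefficient of (z - 1)^(-5) = 6*1 - 3 = 3

3


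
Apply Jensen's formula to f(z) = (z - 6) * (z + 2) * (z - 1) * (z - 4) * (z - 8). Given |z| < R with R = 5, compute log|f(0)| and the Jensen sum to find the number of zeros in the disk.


Jensen's formula: (1/2pi)*integral log|f(Re^it)|dt = log|f(0)| + sum_{|a_k|<R} log(R/|a_k|)
Step 1: f(0) = (-6) * 2 * (-1) * (-4) * (-8) = 384
Step 2: log|f(0)| = log|6| + log|-2| + log|1| + log|4| + log|8| = 5.9506
Step 3: Zeros inside |z| < 5: -2, 1, 4
Step 4: Jensen sum = log(5/2) + log(5/1) + log(5/4) = 2.7489
Step 5: n(R) = number of terms in the Jensen sum = count of zeros inside |z| < 5 = 3

3


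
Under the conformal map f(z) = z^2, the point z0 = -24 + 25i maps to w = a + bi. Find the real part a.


Step 1: z0 = -24 + 25i
Step 2: z0^2 = (-24)^2 - 25^2 - 1200i
Step 3: real part = 576 - 625 = -49

-49


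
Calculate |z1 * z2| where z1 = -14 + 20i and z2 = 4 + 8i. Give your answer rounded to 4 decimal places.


Step 1: |z1| = sqrt((-14)^2 + 20^2) = sqrt(596)
Step 2: |z2| = sqrt(4^2 + 8^2) = sqrt(80)
Step 3: |z1*z2| = |z1|*|z2| = sqrt(596) * sqrt(80) = sqrt(596 * 80) = sqrt(47680)
Step 4: = 218.3575

218.3575


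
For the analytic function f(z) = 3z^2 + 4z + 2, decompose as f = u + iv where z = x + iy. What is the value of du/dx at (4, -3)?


Step 1: f(z) = 3(x+iy)^2 + 4(x+iy) + 2
Step 2: u = 3(x^2 - y^2) + 4x + 2
Step 3: u_x = 6x + 4
Step 4: At (4, -3): u_x = 24 + 4 = 28

28


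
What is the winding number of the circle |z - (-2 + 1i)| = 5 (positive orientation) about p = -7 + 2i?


Step 1: Center c = (-2, 1), radius = 5
Step 2: |p - c|^2 = (-5)^2 + 1^2 = 26
Step 3: r^2 = 25
Step 4: |p-c| > r so winding number = 0

0


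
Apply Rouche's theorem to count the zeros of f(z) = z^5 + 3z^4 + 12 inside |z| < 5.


Step 1: On |z| = 5 the three terms have sizes |z^5| = 5^5 = 3125, |3z^4| = 3*5^4 = 1875, |12| = 12
Step 2: The dominant term is g(z) = z^5; let h(z) = 3z^4 + 12 so f = g + h
Step 3: On |z| = 5: |g| = 3125 and |h| <= 1875 + 12 = 1887
Step 4: Since 3125 > 1887, |h| < |g| on |z| = 5, so by Rouche f has the same number of zeros as g inside |z| < 5
Step 5: g(z) = z^5 has 5 zeros (all at the origin) inside |z| < 5. Answer = 5

5


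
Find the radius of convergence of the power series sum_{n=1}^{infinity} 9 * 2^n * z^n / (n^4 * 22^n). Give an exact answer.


Step 1: General term a_n = 9 * 2^n / (n^4 * 22^n)
Step 2: By the root test, |a_n|^(1/n) = 9^(1/n) * 2 / (n^(4/n) * 22) -> 2/22 as n -> infinity (since 9^(1/n) -> 1 and n^(4/n) -> 1)
Step 3: R = 1/lim|a_n|^(1/n) = 22/2 = 11

11


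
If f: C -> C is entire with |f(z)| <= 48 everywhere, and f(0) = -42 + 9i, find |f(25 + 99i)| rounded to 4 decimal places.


Step 1: By Liouville's theorem, a bounded entire function is constant.
Step 2: f(z) = f(0) = -42 + 9i for all z.
Step 3: |f(w)| = |-42 + 9i| = sqrt(1764 + 81)
Step 4: = 42.9535

42.9535


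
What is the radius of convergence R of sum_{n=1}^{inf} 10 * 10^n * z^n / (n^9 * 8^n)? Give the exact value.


Step 1: General term a_n = 10 * 10^n / (n^9 * 8^n)
Step 2: By the root test, |a_n|^(1/n) = 10^(1/n) * 10 / (n^(9/n) * 8) -> 10/8 as n -> infinity (since 10^(1/n) -> 1 and n^(9/n) -> 1)
Step 3: R = 1/lim|a_n|^(1/n) = 8/10 = 4/5

4/5


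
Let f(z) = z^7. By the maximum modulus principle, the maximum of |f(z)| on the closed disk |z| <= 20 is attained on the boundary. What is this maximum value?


Step 1: On |z| = 20, |f(z)| = |z|^7 = 20^7
Step 2: By maximum modulus principle, maximum is on boundary.
Step 3: Maximum = 1280000000 = 1280000000

1280000000


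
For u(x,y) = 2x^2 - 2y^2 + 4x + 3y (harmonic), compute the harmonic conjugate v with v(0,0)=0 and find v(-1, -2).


Step 1: v_x = -u_y = 4y - 3
Step 2: v_y = u_x = 4x + 4
Step 3: v = 4xy - 3x + 4y + C
Step 4: v(0,0) = 0 => C = 0
Step 5: v(-1, -2) = 3

3


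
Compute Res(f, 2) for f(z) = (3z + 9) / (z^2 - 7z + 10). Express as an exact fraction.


Step 1: Q(z) = z^2 - 7z + 10 = (z - 2)(z - 5)
Step 2: Q'(z) = 2z - 7
Step 3: Q'(2) = -3, P(2) = 15
Step 4: Res = P(2)/Q'(2) = 15/(-3) = -5

-5


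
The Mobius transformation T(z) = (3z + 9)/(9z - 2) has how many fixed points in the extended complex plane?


Step 1: Fixed points satisfy T(z) = z
Step 2: 9z^2 - 5z - 9 = 0
Step 3: Discriminant = (-5)^2 - 4*9*(-9) = 349
Step 4: Number of fixed points = 2

2


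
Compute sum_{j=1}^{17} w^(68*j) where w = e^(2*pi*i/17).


Step 1: The sum sum_{j=1}^{n} w^(k*j) equals n if n | k, else 0.
Step 2: Here n = 17, k = 68
Step 3: Does n divide k? 17 | 68 -> True
Step 4: Sum = 17

17


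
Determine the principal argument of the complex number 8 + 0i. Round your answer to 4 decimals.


Step 1: z = 8 + 0i
Step 2: arg(z) = atan2(0, 8)
Step 3: arg(z) = 0.0

0.0


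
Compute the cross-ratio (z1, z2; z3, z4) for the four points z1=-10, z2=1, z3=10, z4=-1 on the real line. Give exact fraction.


Step 1: (z1-z3)(z2-z4) = (-20) * 2 = -40
Step 2: (z1-z4)(z2-z3) = (-9) * (-9) = 81
Step 3: Cross-ratio = -40/81 = -40/81

-40/81


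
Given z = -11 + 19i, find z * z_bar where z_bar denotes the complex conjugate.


Step 1: conj(z) = -11 - 19i
Step 2: z * conj(z) = (-11)^2 + 19^2
Step 3: = 121 + 361 = 482

482


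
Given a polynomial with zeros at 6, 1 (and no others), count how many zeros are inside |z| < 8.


Step 1: Check each root:
  z = 6: |6| = 6 < 8
  z = 1: |1| = 1 < 8
Step 2: Count = 2

2


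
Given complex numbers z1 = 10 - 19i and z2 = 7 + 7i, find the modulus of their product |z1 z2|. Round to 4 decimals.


Step 1: |z1| = sqrt(10^2 + (-19)^2) = sqrt(461)
Step 2: |z2| = sqrt(7^2 + 7^2) = sqrt(98)
Step 3: |z1*z2| = |z1|*|z2| = sqrt(461) * sqrt(98) = sqrt(461 * 98) = sqrt(45178)
Step 4: = 212.5512

212.5512


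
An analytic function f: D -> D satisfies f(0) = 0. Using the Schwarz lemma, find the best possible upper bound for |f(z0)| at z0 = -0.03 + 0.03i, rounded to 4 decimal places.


Step 1: Schwarz lemma: if f: D -> D is analytic with f(0) = 0, then |f(z)| <= |z| for all z in D, and this is sharp (f(z) = z).
Step 2: |z0|^2 = (-0.03)^2 + 0.03^2 = 0.0018
Step 3: |z0| = sqrt(0.0018) = 0.042426
Step 4: Best bound = |z0| = 0.0424

0.0424


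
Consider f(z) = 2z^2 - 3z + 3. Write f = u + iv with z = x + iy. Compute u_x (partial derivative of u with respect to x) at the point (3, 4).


Step 1: f(z) = 2(x+iy)^2 - 3(x+iy) + 3
Step 2: u = 2(x^2 - y^2) - 3x + 3
Step 3: u_x = 4x - 3
Step 4: At (3, 4): u_x = 12 - 3 = 9

9


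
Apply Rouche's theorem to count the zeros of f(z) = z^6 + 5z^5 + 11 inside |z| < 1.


Step 1: On |z| = 1 the three terms have sizes |z^6| = 1^6 = 1, |5z^5| = 5*1^5 = 5, |11| = 11
Step 2: The dominant term is g(z) = 11; let h(z) = z^6 + 5z^5 so f = g + h
Step 3: On |z| = 1: |g| = 11 and |h| <= 1 + 5 = 6
Step 4: Since 11 > 6, |h| < |g| on |z| = 1, so by Rouche f has the same number of zeros as g inside |z| < 1
Step 5: g(z) = 11 is a nonzero constant with no zeros inside |z| < 1. Answer = 0

0


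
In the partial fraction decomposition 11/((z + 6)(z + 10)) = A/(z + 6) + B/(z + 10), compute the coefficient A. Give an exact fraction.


Step 1: Multiply both sides by (z + 6) and set z = -6
Step 2: A = 11 / (-6 + 10)
Step 3: A = 11 / 4
Step 4: A = 11/4

11/4


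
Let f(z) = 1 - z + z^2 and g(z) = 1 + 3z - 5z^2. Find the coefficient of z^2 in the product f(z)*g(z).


Step 1: z^2 term in f*g comes from: (1)*(-5z^2) + (-z)*(3z) + (z^2)*(1)
Step 2: = -5 - 3 + 1
Step 3: = -7

-7


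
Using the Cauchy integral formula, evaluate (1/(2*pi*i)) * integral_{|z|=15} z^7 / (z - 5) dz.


Step 1: f(z) = z^7, a = 5 is inside |z| = 15
Step 2: By Cauchy integral formula: (1/(2pi*i)) * integral = f(a)
Step 3: f(5) = 5^7 = 78125

78125


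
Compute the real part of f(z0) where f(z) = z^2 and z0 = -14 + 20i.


Step 1: z0 = -14 + 20i
Step 2: z0^2 = (-14)^2 - 20^2 - 560i
Step 3: real part = 196 - 400 = -204

-204


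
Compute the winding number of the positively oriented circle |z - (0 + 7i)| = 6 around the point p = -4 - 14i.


Step 1: Center c = (0, 7), radius = 6
Step 2: |p - c|^2 = (-4)^2 + (-21)^2 = 457
Step 3: r^2 = 36
Step 4: |p-c| > r so winding number = 0

0


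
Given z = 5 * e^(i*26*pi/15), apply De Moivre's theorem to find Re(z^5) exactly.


Step 1: By De Moivre's theorem, z^5 = 5^5 * e^(i*5*26*pi/15) = 3125 * (cos(26*pi/3) + i*sin(26*pi/3))
Step 2: |z|^5 = 5^5 = 3125
Step 3: Reduce the angle mod 2*pi: 26*pi/3 - 8*pi = 2*pi/3
Step 4: cos(2*pi/3) = -1/2
Step 5: Re(z^5) = 3125 * (-1/2) = -3125/2

-3125/2


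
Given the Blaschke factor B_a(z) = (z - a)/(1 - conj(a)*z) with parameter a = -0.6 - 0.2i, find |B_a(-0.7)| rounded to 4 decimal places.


Step 1: Numerator z0 - a = -0.7 - (-0.6 - 0.2i) = -0.1 + 0.2i
Step 2: Denominator 1 - conj(a)*z0 = 1 - (-0.6 + 0.2i)*(-0.7) = 0.58 + 0.14i
Step 3: |z0 - a|^2 = (-0.1)^2 + 0.2^2 = 0.05; |1 - conj(a)*z0|^2 = 0.58^2 + 0.14^2 = 0.356
Step 4: |B_a(-0.7)| = sqrt(0.05 / 0.356) = sqrt(0.140449)
Step 5: = 0.3748

0.3748


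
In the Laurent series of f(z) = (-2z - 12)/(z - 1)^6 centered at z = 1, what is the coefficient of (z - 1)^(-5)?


Step 1: Write the numerator in powers of (z - 1): -2z - 12 = -2(z - 1) + (-2*1 - 12) = -2(z - 1) - 14
Step 2: Divide by (z - 1)^6: f(z) = -14(z - 1)^(-6) - 2(z - 1)^(-5)
Step 3: This finite sum is the Laurent series of f about z = 1.
Step 4: Coefficient of (z - 1)^(-5) = coefficient of (z - 1) in the re-centred numerator = -2

-2


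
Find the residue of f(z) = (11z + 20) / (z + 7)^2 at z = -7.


Step 1: Pole of order 2 at z = -7
Step 2: Res = lim d/dz [(z + 7)^2 * f(z)] as z -> -7
Step 3: (z + 7)^2 * f(z) = 11z + 20
Step 4: d/dz[11z + 20] = 11

11


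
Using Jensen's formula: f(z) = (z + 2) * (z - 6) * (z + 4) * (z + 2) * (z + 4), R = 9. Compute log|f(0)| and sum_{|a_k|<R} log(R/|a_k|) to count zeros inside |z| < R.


Jensen's formula: (1/2pi)*integral log|f(Re^it)|dt = log|f(0)| + sum_{|a_k|<R} log(R/|a_k|)
Step 1: f(0) = 2 * (-6) * 4 * 2 * 4 = -384
Step 2: log|f(0)| = log|-2| + log|6| + log|-4| + log|-2| + log|-4| = 5.9506
Step 3: Zeros inside |z| < 9: -2, 6, -4, -2, -4
Step 4: Jensen sum = log(9/2) + log(9/6) + log(9/4) + log(9/2) + log(9/4) = 5.0355
Step 5: n(R) = number of terms in the Jensen sum = count of zeros inside |z| < 9 = 5

5


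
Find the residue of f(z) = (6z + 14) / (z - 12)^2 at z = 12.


Step 1: Pole of order 2 at z = 12
Step 2: Res = lim d/dz [(z - 12)^2 * f(z)] as z -> 12
Step 3: (z - 12)^2 * f(z) = 6z + 14
Step 4: d/dz[6z + 14] = 6

6


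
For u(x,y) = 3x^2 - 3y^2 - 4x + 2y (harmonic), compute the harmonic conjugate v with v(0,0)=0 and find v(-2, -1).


Step 1: v_x = -u_y = 6y - 2
Step 2: v_y = u_x = 6x - 4
Step 3: v = 6xy - 2x - 4y + C
Step 4: v(0,0) = 0 => C = 0
Step 5: v(-2, -1) = 20

20


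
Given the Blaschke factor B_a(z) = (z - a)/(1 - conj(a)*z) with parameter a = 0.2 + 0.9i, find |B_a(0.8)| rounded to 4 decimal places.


Step 1: Numerator z0 - a = 0.8 - (0.2 + 0.9i) = 0.6 - 0.9i
Step 2: Denominator 1 - conj(a)*z0 = 1 - (0.2 - 0.9i)*0.8 = 0.84 + 0.72i
Step 3: |z0 - a|^2 = 0.6^2 + (-0.9)^2 = 1.17; |1 - conj(a)*z0|^2 = 0.84^2 + 0.72^2 = 1.224
Step 4: |B_a(0.8)| = sqrt(1.17 / 1.224) = sqrt(0.955882)
Step 5: = 0.9777

0.9777


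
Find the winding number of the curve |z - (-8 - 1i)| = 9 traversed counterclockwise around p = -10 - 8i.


Step 1: Center c = (-8, -1), radius = 9
Step 2: |p - c|^2 = (-2)^2 + (-7)^2 = 53
Step 3: r^2 = 81
Step 4: |p-c| < r so winding number = 1

1


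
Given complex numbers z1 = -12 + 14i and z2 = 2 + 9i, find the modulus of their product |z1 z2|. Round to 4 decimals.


Step 1: |z1| = sqrt((-12)^2 + 14^2) = sqrt(340)
Step 2: |z2| = sqrt(2^2 + 9^2) = sqrt(85)
Step 3: |z1*z2| = |z1|*|z2| = sqrt(340) * sqrt(85) = sqrt(340 * 85) = sqrt(28900)
Step 4: = 170.0

170.0


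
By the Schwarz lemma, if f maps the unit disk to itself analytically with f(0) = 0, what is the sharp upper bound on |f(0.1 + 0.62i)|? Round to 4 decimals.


Step 1: Schwarz lemma: if f: D -> D is analytic with f(0) = 0, then |f(z)| <= |z| for all z in D, and this is sharp (f(z) = z).
Step 2: |z0|^2 = 0.1^2 + 0.62^2 = 0.3944
Step 3: |z0| = sqrt(0.3944) = 0.628013
Step 4: Best bound = |z0| = 0.628

0.628


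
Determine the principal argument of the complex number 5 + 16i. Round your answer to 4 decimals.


Step 1: z = 5 + 16i
Step 2: arg(z) = atan2(16, 5)
Step 3: arg(z) = 1.2679

1.2679


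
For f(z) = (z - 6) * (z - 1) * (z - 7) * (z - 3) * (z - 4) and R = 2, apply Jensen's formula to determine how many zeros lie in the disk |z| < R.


Jensen's formula: (1/2pi)*integral log|f(Re^it)|dt = log|f(0)| + sum_{|a_k|<R} log(R/|a_k|)
Step 1: f(0) = (-6) * (-1) * (-7) * (-3) * (-4) = -504
Step 2: log|f(0)| = log|6| + log|1| + log|7| + log|3| + log|4| = 6.2226
Step 3: Zeros inside |z| < 2: 1
Step 4: Jensen sum = log(2/1) = 0.6931
Step 5: n(R) = number of terms in the Jensen sum = count of zeros inside |z| < 2 = 1

1


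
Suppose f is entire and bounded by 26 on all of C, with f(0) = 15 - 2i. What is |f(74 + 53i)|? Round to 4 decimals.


Step 1: By Liouville's theorem, a bounded entire function is constant.
Step 2: f(z) = f(0) = 15 - 2i for all z.
Step 3: |f(w)| = |15 - 2i| = sqrt(225 + 4)
Step 4: = 15.1327

15.1327


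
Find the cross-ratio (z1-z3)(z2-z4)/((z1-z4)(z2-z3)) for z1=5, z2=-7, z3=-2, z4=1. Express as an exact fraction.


Step 1: (z1-z3)(z2-z4) = 7 * (-8) = -56
Step 2: (z1-z4)(z2-z3) = 4 * (-5) = -20
Step 3: Cross-ratio = 56/20 = 14/5

14/5


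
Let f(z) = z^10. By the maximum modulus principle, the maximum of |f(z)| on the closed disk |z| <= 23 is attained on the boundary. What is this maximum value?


Step 1: On |z| = 23, |f(z)| = |z|^10 = 23^10
Step 2: By maximum modulus principle, maximum is on boundary.
Step 3: Maximum = 41426511213649 = 41426511213649

41426511213649


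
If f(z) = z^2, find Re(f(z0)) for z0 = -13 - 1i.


Step 1: z0 = -13 - 1i
Step 2: z0^2 = (-13)^2 - (-1)^2 + 26i
Step 3: real part = 169 - 1 = 168

168


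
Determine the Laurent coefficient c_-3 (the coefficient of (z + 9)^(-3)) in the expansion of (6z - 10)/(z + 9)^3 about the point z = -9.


Step 1: Write the numerator in powers of (z + 9): 6z - 10 = 6(z + 9) + (6*(-9) - 10) = 6(z + 9) - 64
Step 2: Divide by (z + 9)^3: f(z) = -64(z + 9)^(-3) + 6(z + 9)^(-2)
Step 3: This finite sum is the Laurent series of f about z = -9.
Step 4: Coefficient of (z + 9)^(-3) = 6*(-9) - 10 = -64

-64


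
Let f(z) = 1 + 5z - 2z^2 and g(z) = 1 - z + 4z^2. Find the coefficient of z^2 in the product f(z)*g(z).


Step 1: z^2 term in f*g comes from: (1)*(4z^2) + (5z)*(-z) + (-2z^2)*(1)
Step 2: = 4 - 5 - 2
Step 3: = -3

-3


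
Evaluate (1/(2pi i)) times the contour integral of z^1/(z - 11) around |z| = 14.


Step 1: f(z) = z^1, a = 11 is inside |z| = 14
Step 2: By Cauchy integral formula: (1/(2pi*i)) * integral = f(a)
Step 3: f(11) = 11^1 = 11

11


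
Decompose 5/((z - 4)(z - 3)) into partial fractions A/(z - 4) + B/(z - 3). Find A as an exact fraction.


Step 1: Multiply both sides by (z - 4) and set z = 4
Step 2: A = 5 / (4 - 3)
Step 3: A = 5 / 1
Step 4: A = 5

5


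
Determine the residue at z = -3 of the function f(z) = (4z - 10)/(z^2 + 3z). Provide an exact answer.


Step 1: Q(z) = z^2 + 3z = (z + 3)(z)
Step 2: Q'(z) = 2z + 3
Step 3: Q'(-3) = -3, P(-3) = -22
Step 4: Res = P(-3)/Q'(-3) = -22/(-3) = 22/3

22/3


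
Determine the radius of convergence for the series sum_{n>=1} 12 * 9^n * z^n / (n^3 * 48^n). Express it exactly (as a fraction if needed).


Step 1: General term a_n = 12 * 9^n / (n^3 * 48^n)
Step 2: By the root test, |a_n|^(1/n) = 12^(1/n) * 9 / (n^(3/n) * 48) -> 9/48 as n -> infinity (since 12^(1/n) -> 1 and n^(3/n) -> 1)
Step 3: R = 1/lim|a_n|^(1/n) = 48/9 = 16/3

16/3


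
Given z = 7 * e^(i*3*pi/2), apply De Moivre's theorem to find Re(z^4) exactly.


Step 1: By De Moivre's theorem, z^4 = 7^4 * e^(i*4*3*pi/2) = 2401 * (cos(6*pi) + i*sin(6*pi))
Step 2: |z|^4 = 7^4 = 2401
Step 3: Reduce the angle mod 2*pi: 6*pi - 6*pi = 0
Step 4: cos(0) = 1
Step 5: Re(z^4) = 2401 * 1 = 2401

2401


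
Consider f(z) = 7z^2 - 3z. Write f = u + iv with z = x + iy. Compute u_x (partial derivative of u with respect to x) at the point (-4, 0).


Step 1: f(z) = 7(x+iy)^2 - 3(x+iy) + 0
Step 2: u = 7(x^2 - y^2) - 3x + 0
Step 3: u_x = 14x - 3
Step 4: At (-4, 0): u_x = -56 - 3 = -59

-59


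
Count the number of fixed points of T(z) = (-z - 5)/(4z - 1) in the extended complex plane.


Step 1: Fixed points satisfy T(z) = z
Step 2: 4z^2 + 5 = 0
Step 3: Discriminant = 0^2 - 4*4*5 = -80
Step 4: Number of fixed points = 2

2


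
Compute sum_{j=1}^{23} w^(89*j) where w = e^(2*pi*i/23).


Step 1: The sum sum_{j=1}^{n} w^(k*j) equals n if n | k, else 0.
Step 2: Here n = 23, k = 89
Step 3: Does n divide k? 23 | 89 -> False
Step 4: Sum = 0

0


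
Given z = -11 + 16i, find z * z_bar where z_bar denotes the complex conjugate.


Step 1: conj(z) = -11 - 16i
Step 2: z * conj(z) = (-11)^2 + 16^2
Step 3: = 121 + 256 = 377

377


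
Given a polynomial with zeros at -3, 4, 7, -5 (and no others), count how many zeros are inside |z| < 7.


Step 1: Check each root:
  z = -3: |-3| = 3 < 7
  z = 4: |4| = 4 < 7
  z = 7: |7| = 7 >= 7
  z = -5: |-5| = 5 < 7
Step 2: Count = 3

3


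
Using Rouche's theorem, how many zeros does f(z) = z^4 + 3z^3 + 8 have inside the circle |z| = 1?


Step 1: On |z| = 1 the three terms have sizes |z^4| = 1^4 = 1, |3z^3| = 3*1^3 = 3, |8| = 8
Step 2: The dominant term is g(z) = 8; let h(z) = z^4 + 3z^3 so f = g + h
Step 3: On |z| = 1: |g| = 8 and |h| <= 1 + 3 = 4
Step 4: Since 8 > 4, |h| < |g| on |z| = 1, so by Rouche f has the same number of zeros as g inside |z| < 1
Step 5: g(z) = 8 is a nonzero constant with no zeros inside |z| < 1. Answer = 0

0


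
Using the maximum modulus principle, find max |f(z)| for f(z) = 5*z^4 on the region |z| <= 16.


Step 1: On |z| = 16, |f(z)| = 5 * |z|^4 = 5 * 16^4
Step 2: By maximum modulus principle, maximum is on boundary.
Step 3: Maximum = 5 * 65536 = 327680

327680


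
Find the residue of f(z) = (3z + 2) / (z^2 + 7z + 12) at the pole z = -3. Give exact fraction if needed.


Step 1: Q(z) = z^2 + 7z + 12 = (z + 3)(z + 4)
Step 2: Q'(z) = 2z + 7
Step 3: Q'(-3) = 1, P(-3) = -7
Step 4: Res = P(-3)/Q'(-3) = -7/1 = -7

-7


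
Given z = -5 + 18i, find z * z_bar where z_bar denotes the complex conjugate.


Step 1: conj(z) = -5 - 18i
Step 2: z * conj(z) = (-5)^2 + 18^2
Step 3: = 25 + 324 = 349

349


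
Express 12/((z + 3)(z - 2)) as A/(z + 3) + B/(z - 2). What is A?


Step 1: Multiply both sides by (z + 3) and set z = -3
Step 2: A = 12 / (-3 - 2)
Step 3: A = 12 / (-5)
Step 4: A = -12/5

-12/5


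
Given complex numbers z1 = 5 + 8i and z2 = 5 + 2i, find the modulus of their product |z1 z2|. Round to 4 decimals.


Step 1: |z1| = sqrt(5^2 + 8^2) = sqrt(89)
Step 2: |z2| = sqrt(5^2 + 2^2) = sqrt(29)
Step 3: |z1*z2| = |z1|*|z2| = sqrt(89) * sqrt(29) = sqrt(89 * 29) = sqrt(2581)
Step 4: = 50.8035

50.8035


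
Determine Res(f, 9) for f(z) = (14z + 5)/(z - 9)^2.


Step 1: Pole of order 2 at z = 9
Step 2: Res = lim d/dz [(z - 9)^2 * f(z)] as z -> 9
Step 3: (z - 9)^2 * f(z) = 14z + 5
Step 4: d/dz[14z + 5] = 14

14


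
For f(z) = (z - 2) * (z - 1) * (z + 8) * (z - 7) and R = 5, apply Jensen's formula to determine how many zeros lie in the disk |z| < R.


Jensen's formula: (1/2pi)*integral log|f(Re^it)|dt = log|f(0)| + sum_{|a_k|<R} log(R/|a_k|)
Step 1: f(0) = (-2) * (-1) * 8 * (-7) = -112
Step 2: log|f(0)| = log|2| + log|1| + log|-8| + log|7| = 4.7185
Step 3: Zeros inside |z| < 5: 2, 1
Step 4: Jensen sum = log(5/2) + log(5/1) = 2.5257
Step 5: n(R) = number of terms in the Jensen sum = count of zeros inside |z| < 5 = 2

2


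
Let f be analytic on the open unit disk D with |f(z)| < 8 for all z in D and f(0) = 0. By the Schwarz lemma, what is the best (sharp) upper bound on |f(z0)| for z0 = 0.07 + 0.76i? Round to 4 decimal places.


Step 1: g = f/8 maps D -> D with g(0) = 0, so by the Schwarz lemma |g(z)| <= |z|, i.e. |f(z)| <= 8|z|; this is sharp (f(z) = 8z).
Step 2: |z0|^2 = 0.07^2 + 0.76^2 = 0.5825
Step 3: |z0| = sqrt(0.5825) = 0.763217
Step 4: Best bound = 8 * |z0| = 8 * 0.763217 = 6.1057

6.1057
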